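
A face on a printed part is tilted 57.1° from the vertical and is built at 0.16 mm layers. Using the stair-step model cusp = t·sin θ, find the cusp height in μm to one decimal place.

sin(57.1°) = 0.8396, so cusp = 0.16 × 0.8396 = 0.134336 mm → 134.3 μm.

134.3 μm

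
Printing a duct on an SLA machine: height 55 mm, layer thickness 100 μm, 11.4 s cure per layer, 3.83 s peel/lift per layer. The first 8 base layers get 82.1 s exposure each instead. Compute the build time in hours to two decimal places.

2.48 hours

Layers = ⌈55/0.1⌉ = 550.
Base layers: 8 × (82.1 + 3.83) → 687.44 s.
Regular layers: 542 × (11.4 + 3.83) → 8254.66 s.
Sum: 687.44 + 8254.66 = 8942.1 s → 2.48 hours.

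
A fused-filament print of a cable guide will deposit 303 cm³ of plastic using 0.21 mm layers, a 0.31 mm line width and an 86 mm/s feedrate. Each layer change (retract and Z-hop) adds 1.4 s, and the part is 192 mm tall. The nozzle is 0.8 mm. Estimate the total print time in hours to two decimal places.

15.39 hours

Bead cross-section = 0.21 × 0.31 = 0.0651 mm².
Total extruded path = 303000/0.0651 = 4654377.9 mm.
Time extruding = 4654377.9 / 86 = 54120.7 s.
Number of layers: 192 / 0.21 → 915 (rounded up).
Z-hop total = 915 × 1.4, so 1281 s.
Total = 54120.7 + 1281 = 55401.7 s = 15.39 hours.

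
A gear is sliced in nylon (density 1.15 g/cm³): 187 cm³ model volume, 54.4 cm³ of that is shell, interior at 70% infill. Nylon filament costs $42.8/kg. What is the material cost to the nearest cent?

Interior volume = 187 − 54.4 = 132.6 cm³.
Deposited infill: 0.70 × 132.6 → 92.82 cm³.
Total extruded = 54.4 + 92.82, so 147.22 cm³.
Mass: 147.22 × 1.15 → 169.303 g.
At $42.8/kg: 169.303/1000 × 42.8 = $7.25.

$7.25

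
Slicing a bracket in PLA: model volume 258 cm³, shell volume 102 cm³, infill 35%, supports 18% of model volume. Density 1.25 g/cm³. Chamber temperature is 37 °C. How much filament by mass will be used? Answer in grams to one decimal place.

Volume inside the shell: 258 − 102 → 156 cm³.
Infill deposited: 0.35 × 156 → 54.6 cm³.
Support = 0.18 × 258 = 46.44 cm³.
Deposited volume = 102 + 54.6 + 46.44, so 203.04 cm³.
Mass = 203.04 × 1.25 = 253.8 g.

253.8 g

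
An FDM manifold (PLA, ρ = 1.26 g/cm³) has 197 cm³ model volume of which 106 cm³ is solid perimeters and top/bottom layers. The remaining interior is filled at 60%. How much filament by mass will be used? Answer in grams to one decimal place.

Interior volume: 197 − 106 → 91 cm³.
Deposited infill = 0.60 × 91 = 54.6 cm³.
Total extruded: 106 + 54.6 → 160.6 cm³.
Mass = 160.6 × 1.26 = 202.356 g.

202.4 g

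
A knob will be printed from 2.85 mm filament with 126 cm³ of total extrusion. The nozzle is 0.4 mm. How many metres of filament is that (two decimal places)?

19.75 m

Filament cross-section = π × (2.85/2)² = 6.3794 mm².
L = 126000 mm³ / 6.3794 mm² = 19751.07 mm, i.e. 19.75 m.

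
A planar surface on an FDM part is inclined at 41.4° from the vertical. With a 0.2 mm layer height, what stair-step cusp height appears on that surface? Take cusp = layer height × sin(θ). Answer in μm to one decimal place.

sin(41.4°) = 0.6613, so cusp = 0.2 × 0.6613 = 0.13226 mm → 132.3 μm.

132.3 μm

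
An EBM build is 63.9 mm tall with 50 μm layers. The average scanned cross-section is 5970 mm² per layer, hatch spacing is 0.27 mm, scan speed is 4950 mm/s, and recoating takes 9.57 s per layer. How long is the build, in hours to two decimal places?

4.98 hours

Layers = ⌈63.9/0.05⌉ = 1278.
Scan path per layer = 5970 / 0.27 = 22111.1 mm.
Per-layer scan time = 22111.1 / 4950 = 4.4669 s.
Per-layer time: 4.4669 + 9.57 → 14.0369 s.
1278 layers × 14.0369 s/layer = 17939.1582 s, i.e. 4.98 hours.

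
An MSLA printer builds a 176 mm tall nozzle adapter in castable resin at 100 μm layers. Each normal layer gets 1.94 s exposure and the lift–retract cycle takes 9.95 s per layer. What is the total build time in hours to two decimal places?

5.81 hours

Layer count = ceil(176 / 0.1) = 1760.
Per-layer time: 1.94 + 9.95 → 11.89 s.
Build time: 1760 × 11.89 s = 20926.4 s, i.e. 5.81 hours.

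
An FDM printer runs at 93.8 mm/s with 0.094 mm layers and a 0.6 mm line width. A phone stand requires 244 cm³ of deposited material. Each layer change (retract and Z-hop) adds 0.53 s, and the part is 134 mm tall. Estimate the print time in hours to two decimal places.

Bead cross-section: 0.094 × 0.6 → 0.0564 mm².
Total extruded path = 244000/0.0564 = 4326241.1 mm.
Time extruding: 4326241.1 / 93.8 → 46122 s.
Layer count = ceil(134 / 0.094) = 1426.
Non-print overhead: 1426 × 0.53 → 755.78 s.
Total = 46122 + 755.78 = 46877.78 s = 13.02 hours.

13.02 hours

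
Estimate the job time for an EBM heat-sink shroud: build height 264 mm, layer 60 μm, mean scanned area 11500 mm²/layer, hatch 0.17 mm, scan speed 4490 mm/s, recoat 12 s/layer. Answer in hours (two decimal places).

Layers = ⌈264/0.06⌉ = 4400.
Per-layer scan distance: 11500 / 0.17 → 67647.1 mm.
Beam time per layer = 67647.1 / 4490, so 15.0662 s.
Time per layer = 15.0662 + 12 = 27.0662 s.
4400 layers × 27.0662 s/layer = 119091.28 s, i.e. 33.08 hours.

33.08 hours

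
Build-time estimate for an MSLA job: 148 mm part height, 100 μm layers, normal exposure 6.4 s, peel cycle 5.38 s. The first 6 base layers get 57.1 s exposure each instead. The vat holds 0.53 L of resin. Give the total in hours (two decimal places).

4.93 hours

Layers = ⌈148/0.1⌉ = 1480.
Base layers = 6 × (57.1 + 5.38) = 374.88 s.
Regular layers: 1474 × (6.4 + 5.38) → 17363.72 s.
Sum: 374.88 + 17363.72 = 17738.6 s → 4.93 hours.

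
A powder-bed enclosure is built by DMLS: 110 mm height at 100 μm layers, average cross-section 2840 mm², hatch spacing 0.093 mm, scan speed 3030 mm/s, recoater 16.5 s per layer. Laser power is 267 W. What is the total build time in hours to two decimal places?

Number of layers: 110 / 0.1 → 1100 (rounded up).
Scan path per layer = 2840 / 0.093, so 30537.6 mm.
Laser time per layer: 30537.6 / 3030 → 10.0784 s.
Layer cycle: 10.0784 + 16.5 → 26.5784 s.
Total: 1100 × 26.5784 s = 29236.24 s → 8.12 hours.

8.12 hours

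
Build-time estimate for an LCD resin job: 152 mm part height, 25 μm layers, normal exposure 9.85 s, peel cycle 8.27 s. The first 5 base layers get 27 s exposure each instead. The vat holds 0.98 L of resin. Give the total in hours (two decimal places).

30.63 hours

Number of layers: 152 / 0.025 → 6080 (rounded up).
Base layers = 5 × (27 + 8.27), so 176.35 s.
Regular layers = 6075 × (9.85 + 8.27) = 110079 s.
Total = 176.35 + 110079 = 110255.35 s = 30.63 hours.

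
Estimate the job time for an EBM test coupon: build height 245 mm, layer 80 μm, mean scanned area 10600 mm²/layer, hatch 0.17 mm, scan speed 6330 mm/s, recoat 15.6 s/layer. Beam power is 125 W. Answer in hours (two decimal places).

21.65 hours

Layer count = ceil(245 / 0.08) = 3063.
Hatch length per layer = 10600 / 0.17 = 62352.9 mm.
Scan time per layer = 62352.9 / 6330, so 9.8504 s.
Layer cycle = 9.8504 + 15.6 = 25.4504 s.
3063 layers × 25.4504 s/layer = 77954.5752 s, i.e. 21.65 hours.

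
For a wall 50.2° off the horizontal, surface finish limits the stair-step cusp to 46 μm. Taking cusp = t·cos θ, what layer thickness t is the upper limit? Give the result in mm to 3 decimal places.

0.072 mm

t = h_c / cos θ = 0.046 / 0.6401 = 0.072 mm.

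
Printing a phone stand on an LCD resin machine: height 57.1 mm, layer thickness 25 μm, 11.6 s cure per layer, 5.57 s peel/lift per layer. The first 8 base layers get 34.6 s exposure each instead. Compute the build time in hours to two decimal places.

10.94 hours

Number of layers: 57.1 / 0.025 → 2284 (rounded up).
Bottom layers = 8 × (34.6 + 5.57) = 321.36 s.
Regular layers = 2276 × (11.6 + 5.57) = 39078.92 s.
Sum: 321.36 + 39078.92 = 39400.28 s → 10.94 hours.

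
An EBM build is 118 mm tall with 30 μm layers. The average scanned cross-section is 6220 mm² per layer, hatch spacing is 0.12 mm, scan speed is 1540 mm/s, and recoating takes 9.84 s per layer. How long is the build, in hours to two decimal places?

Number of layers: 118 / 0.03 → 3934 (rounded up).
Per-layer scan distance = 6220 / 0.12 = 51833.3 mm.
Scan time per layer = 51833.3 / 1540 = 33.658 s.
Layer cycle = 33.658 + 9.84, so 43.498 s.
3934 layers × 43.498 s/layer = 171121.132 s, i.e. 47.53 hours.

47.53 hours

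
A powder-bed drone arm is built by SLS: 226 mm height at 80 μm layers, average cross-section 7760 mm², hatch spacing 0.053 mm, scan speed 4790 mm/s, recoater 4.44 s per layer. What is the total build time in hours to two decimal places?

Layers = ⌈226/0.08⌉ = 2825.
Hatch length per layer = 7760 / 0.053, so 146415.1 mm.
Per-layer scan time = 146415.1 / 4790, so 30.5668 s.
Layer cycle = 30.5668 + 4.44 = 35.0068 s.
Total: 2825 × 35.0068 s = 98894.21 s → 27.47 hours.

27.47 hours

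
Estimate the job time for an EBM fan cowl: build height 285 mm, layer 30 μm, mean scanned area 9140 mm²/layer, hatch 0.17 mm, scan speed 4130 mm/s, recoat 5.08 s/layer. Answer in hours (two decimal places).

Number of layers: 285 / 0.03 → 9500 (rounded up).
Hatch length per layer = 9140 / 0.17 = 53764.7 mm.
Beam time per layer = 53764.7 / 4130, so 13.0181 s.
Layer cycle = 13.0181 + 5.08 = 18.0981 s.
Total: 9500 × 18.0981 s = 171931.95 s → 47.76 hours.

47.76 hours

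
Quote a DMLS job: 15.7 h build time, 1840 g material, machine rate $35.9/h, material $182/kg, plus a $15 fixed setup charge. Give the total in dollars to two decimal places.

Machine cost: 35.9 × 15.7 → $563.63.
Material cost: 182 × 1840/1000 → $334.88.
Total = 563.63 + 334.88 + 15 = $913.51.

$913.51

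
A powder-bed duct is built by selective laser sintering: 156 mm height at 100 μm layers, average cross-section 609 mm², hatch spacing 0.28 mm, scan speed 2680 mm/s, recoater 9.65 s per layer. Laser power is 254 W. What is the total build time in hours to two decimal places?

Layers = ⌈156/0.1⌉ = 1560.
Hatch length per layer: 609 / 0.28 → 2175 mm.
Scan time per layer = 2175 / 2680 = 0.8116 s.
Time per layer = 0.8116 + 9.65, so 10.4616 s.
Total: 1560 × 10.4616 s = 16320.096 s → 4.53 hours.

4.53 hours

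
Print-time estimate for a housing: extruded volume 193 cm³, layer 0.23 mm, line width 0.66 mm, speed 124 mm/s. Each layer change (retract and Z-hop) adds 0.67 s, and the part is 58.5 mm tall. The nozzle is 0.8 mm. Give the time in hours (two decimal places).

2.90 hours

Bead cross-section = 0.23 × 0.66, so 0.1518 mm².
Toolpath length = 193 cm³ / 0.1518 mm² = 193000 / 0.1518 = 1271409.7 mm.
Extrusion time: 1271409.7 / 124 → 10253.3 s.
Number of layers: 58.5 / 0.23 → 255 (rounded up).
Z-hop total = 255 × 0.67, so 170.85 s.
Total = 10253.3 + 170.85 = 10424.15 s = 2.90 hours.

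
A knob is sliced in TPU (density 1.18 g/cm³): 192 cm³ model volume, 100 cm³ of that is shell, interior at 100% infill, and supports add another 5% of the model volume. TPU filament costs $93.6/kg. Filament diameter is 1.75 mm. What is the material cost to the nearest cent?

$22.27

Interior volume: 192 − 100 → 92 cm³.
Infill deposited = 1.00 × 92 = 92 cm³.
Support = 0.05 × 192, so 9.6 cm³.
Deposited volume = 100 + 92 + 9.6, so 201.6 cm³.
Mass = 201.6 × 1.18, so 237.888 g.
At $93.6/kg: 237.888/1000 × 93.6 = $22.27.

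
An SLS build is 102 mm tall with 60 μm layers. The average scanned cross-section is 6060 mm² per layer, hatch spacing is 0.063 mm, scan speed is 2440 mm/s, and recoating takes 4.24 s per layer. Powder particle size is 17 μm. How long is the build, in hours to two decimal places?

20.62 hours

Number of layers: 102 / 0.06 → 1700 (rounded up).
Hatch length per layer = 6060 / 0.063 = 96190.5 mm.
Laser time per layer = 96190.5 / 2440 = 39.4223 s.
Time per layer: 39.4223 + 4.24 → 43.6623 s.
1700 layers × 43.6623 s/layer = 74225.91 s, i.e. 20.62 hours.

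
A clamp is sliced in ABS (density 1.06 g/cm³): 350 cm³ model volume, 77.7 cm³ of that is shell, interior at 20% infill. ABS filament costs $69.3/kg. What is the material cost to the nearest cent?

$9.71

Volume inside the shell: 350 − 77.7 → 272.3 cm³.
Infill deposited = 0.20 × 272.3, so 54.46 cm³.
Deposited volume: 77.7 + 54.46 → 132.16 cm³.
Mass = 132.16 × 1.06 = 140.0896 g.
At $69.3/kg: 140.0896/1000 × 69.3 = $9.71.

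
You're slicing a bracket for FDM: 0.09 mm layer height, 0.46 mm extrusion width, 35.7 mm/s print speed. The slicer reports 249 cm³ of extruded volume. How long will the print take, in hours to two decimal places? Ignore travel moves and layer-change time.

46.80 hours

Extrusion cross-section = 0.09 × 0.46, so 0.0414 mm².
Toolpath length = 249 cm³ / 0.0414 mm² = 249000 / 0.0414 = 6014492.8 mm.
Time extruding = 6014492.8 / 35.7 = 168473.2 s.
That's 168473.2 s → 46.80 hours.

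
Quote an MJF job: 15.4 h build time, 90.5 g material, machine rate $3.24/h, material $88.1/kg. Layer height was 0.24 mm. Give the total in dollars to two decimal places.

Time charge = 3.24 × 15.4, so $49.896.
Feedstock cost: 88.1 × 90.5/1000 → $7.97305.
Job cost: 49.896 + 7.97305 = 57.86905 ≈ $57.87.

$57.87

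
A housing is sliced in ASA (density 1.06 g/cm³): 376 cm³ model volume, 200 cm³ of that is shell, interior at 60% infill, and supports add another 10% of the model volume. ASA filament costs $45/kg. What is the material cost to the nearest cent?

$16.37

Infill region: 376 − 200 → 176 cm³.
Infill deposited: 0.60 × 176 → 105.6 cm³.
Support = 0.10 × 376, so 37.6 cm³.
Total extruded = 200 + 105.6 + 37.6, so 343.2 cm³.
Mass = 343.2 × 1.06 = 363.792 g.
At $45/kg: 363.792/1000 × 45 = $16.37.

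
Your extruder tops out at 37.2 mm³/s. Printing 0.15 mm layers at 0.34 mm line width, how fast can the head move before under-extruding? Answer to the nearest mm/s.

A = 0.15 × 0.34, so 0.051 mm².
Max speed = 37.2 / 0.051 = 729.41 ≈ 729 mm/s.

729 mm/s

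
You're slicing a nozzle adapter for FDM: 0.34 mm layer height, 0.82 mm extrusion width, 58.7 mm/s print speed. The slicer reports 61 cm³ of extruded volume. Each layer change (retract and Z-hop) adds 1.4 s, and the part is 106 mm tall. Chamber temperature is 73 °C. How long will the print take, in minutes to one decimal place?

69.4 minutes

Extrusion cross-section = 0.34 × 0.82 = 0.2788 mm².
Path length: 61000 mm³ / 0.2788 mm² → 218794.8 mm.
Extrusion time: 218794.8 / 58.7 → 3727.3 s.
Layers = ⌈106/0.34⌉ = 312.
Layer-change overhead: 312 × 1.4 → 436.8 s.
Total = 3727.3 + 436.8 = 4164.1 s = 69.4 minutes.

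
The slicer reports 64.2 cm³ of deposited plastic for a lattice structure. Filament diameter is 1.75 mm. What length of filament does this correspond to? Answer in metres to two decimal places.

Cross-section of 1.75 mm filament: π·(1.75/2)² = 2.4053 mm².
Length = 64.2 cm³ / 2.4053 mm² = 64200 / 2.4053 = 26691.06 mm = 26.69 m.

26.69 m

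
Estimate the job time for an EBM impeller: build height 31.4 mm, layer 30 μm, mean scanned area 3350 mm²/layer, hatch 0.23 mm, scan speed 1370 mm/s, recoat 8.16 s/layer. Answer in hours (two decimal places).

Layer count = ceil(31.4 / 0.03) = 1047.
Scan path per layer: 3350 / 0.23 → 14565.2 mm.
Beam time per layer = 14565.2 / 1370 = 10.6315 s.
Time per layer = 10.6315 + 8.16 = 18.7915 s.
Build time = 1047 × 18.7915 = 19674.7005 s = 5.47 hours.

5.47 hours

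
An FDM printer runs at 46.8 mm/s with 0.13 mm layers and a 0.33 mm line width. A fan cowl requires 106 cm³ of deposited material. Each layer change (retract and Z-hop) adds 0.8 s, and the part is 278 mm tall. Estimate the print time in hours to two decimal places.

Extrusion cross-section: 0.13 × 0.33 → 0.0429 mm².
Toolpath length = 106 cm³ / 0.0429 mm² = 106000 / 0.0429 = 2470862.5 mm.
Extrusion time = 2470862.5 / 46.8 = 52796.2 s.
Layers = ⌈278/0.13⌉ = 2139.
Non-print overhead: 2139 × 0.8 → 1711.2 s.
Altogether 52796.2 + 1711.2 = 54507.4 s, i.e. 15.14 hours.

15.14 hours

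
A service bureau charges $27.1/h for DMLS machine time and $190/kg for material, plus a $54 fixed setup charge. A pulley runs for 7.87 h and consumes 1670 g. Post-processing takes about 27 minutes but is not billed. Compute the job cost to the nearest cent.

Time charge: 27.1 × 7.87 → $213.277.
Material cost = 190 × 1670/1000 = $317.30.
Adding setup: 213.277 + 317.30 + 54 → 584.577 ≈ $584.58.

$584.58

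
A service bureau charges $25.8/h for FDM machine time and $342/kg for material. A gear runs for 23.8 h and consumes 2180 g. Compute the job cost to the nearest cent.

Time charge: 25.8 × 23.8 → $614.04.
Material charge: 342 × 2180/1000 → $745.56.
Total = 614.04 + 745.56 = $1359.60.

$1359.60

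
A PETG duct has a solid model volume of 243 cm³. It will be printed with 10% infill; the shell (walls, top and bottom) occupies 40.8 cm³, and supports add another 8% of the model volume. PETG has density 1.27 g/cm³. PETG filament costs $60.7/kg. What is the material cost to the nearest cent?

$6.20

Infill region: 243 − 40.8 → 202.2 cm³.
Deposited infill: 0.10 × 202.2 → 20.22 cm³.
Support = 0.08 × 243, so 19.44 cm³.
Deposited volume = 40.8 + 20.22 + 19.44 = 80.46 cm³.
Mass = 80.46 × 1.27 = 102.1842 g.
At $60.7/kg: 102.1842/1000 × 60.7 = $6.20.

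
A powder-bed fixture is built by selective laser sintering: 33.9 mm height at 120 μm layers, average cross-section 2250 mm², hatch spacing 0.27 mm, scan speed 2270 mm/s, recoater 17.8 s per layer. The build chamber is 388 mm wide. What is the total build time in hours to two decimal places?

Layer count = ceil(33.9 / 0.12) = 283.
Scan path per layer = 2250 / 0.27 = 8333.3 mm.
Per-layer scan time = 8333.3 / 2270, so 3.6711 s.
Layer cycle: 3.6711 + 17.8 → 21.4711 s.
283 layers × 21.4711 s/layer = 6076.3213 s, i.e. 1.69 hours.

1.69 hours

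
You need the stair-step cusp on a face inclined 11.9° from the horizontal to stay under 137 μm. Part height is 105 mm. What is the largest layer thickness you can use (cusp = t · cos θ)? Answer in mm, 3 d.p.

cos(11.9°) = 0.9785; t_max = 0.137/0.9785 = 0.140 mm.

0.140 mm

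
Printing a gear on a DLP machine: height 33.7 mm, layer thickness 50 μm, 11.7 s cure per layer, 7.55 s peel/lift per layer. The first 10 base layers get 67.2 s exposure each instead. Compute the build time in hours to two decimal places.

Layer count = ceil(33.7 / 0.05) = 674.
Burn-in layers: 10 × (67.2 + 7.55) → 747.5 s.
Remaining layers = 664 × (11.7 + 7.55), so 12782 s.
Sum: 747.5 + 12782 = 13529.5 s → 3.76 hours.

3.76 hours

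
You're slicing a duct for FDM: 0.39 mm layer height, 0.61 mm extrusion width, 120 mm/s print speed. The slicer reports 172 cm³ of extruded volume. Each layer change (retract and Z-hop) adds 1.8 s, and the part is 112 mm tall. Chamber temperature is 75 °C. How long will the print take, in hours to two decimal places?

1.82 hours

Extrusion cross-section = 0.39 × 0.61, so 0.2379 mm².
Path length: 172000 mm³ / 0.2379 mm² → 722992.9 mm.
Time extruding: 722992.9 / 120 → 6024.9 s.
Number of layers: 112 / 0.39 → 288 (rounded up).
Z-hop total = 288 × 1.8, so 518.4 s.
Total = 6024.9 + 518.4 = 6543.3 s = 1.82 hours.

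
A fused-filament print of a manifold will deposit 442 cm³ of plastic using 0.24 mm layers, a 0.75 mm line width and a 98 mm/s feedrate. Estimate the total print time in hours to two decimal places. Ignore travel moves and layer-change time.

6.96 hours

Bead cross-section = 0.24 × 0.75 = 0.18 mm².
Toolpath length = 442 cm³ / 0.18 mm² = 442000 / 0.18 = 2455555.6 mm.
Extrusion time = 2455555.6 / 98, so 25056.7 s.
25056.7 s = 6.96 hours.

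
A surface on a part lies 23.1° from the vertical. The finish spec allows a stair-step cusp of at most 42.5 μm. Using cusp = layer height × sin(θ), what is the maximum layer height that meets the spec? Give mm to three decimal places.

0.108 mm

Layer height = cusp / sin(23.1°) = 0.0425 / 0.3923 = 0.108 mm.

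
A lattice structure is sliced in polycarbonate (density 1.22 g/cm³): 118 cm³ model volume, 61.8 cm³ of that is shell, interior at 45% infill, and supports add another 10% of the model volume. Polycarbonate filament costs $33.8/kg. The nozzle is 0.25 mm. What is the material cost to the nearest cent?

Interior volume = 118 − 61.8 = 56.2 cm³.
Deposited infill: 0.45 × 56.2 → 25.29 cm³.
Support: 0.10 × 118 → 11.8 cm³.
Deposited volume: 61.8 + 25.29 + 11.8 → 98.89 cm³.
Mass = 98.89 × 1.22 = 120.6458 g.
Cost = 120.6458 g / 1000 × $33.8/kg = $4.08.

$4.08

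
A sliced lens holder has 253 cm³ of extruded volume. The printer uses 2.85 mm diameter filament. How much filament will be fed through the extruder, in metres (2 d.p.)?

39.66 m

Cross-section of 2.85 mm filament: π·(2.85/2)² = 6.3794 mm².
Length = 253 cm³ / 6.3794 mm² = 253000 / 6.3794 = 39658.9 mm = 39.66 m.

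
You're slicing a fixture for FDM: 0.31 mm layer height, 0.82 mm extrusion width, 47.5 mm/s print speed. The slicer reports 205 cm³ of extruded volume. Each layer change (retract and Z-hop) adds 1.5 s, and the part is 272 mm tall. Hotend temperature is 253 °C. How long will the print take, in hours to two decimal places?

5.08 hours

Extrusion cross-section = 0.31 × 0.82 = 0.2542 mm².
Path length: 205000 mm³ / 0.2542 mm² → 806451.6 mm.
Print-move time = 806451.6 / 47.5, so 16977.9 s.
Layer count = ceil(272 / 0.31) = 878.
Non-print overhead: 878 × 1.5 → 1317 s.
Altogether 16977.9 + 1317 = 18294.9 s, i.e. 5.08 hours.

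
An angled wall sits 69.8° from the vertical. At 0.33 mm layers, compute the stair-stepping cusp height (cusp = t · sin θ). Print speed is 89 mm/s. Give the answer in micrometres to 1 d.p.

h_c = t·sin θ = 0.33 × 0.9385 = 0.309705 mm (309.7 μm).

309.7 μm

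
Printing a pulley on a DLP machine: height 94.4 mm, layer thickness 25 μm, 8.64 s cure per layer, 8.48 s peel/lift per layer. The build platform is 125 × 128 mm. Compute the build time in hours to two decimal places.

Layers = ⌈94.4/0.025⌉ = 3776.
Each layer takes = 8.64 + 8.48 = 17.12 s.
Build time: 3776 × 17.12 s = 64645.12 s, i.e. 17.96 hours.

17.96 hours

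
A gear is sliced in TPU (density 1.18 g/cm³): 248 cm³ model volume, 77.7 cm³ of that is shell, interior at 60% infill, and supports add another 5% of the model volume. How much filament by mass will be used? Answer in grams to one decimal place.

226.9 g

Infill region: 248 − 77.7 → 170.3 cm³.
Infill deposited = 0.60 × 170.3, so 102.18 cm³.
Support = 0.05 × 248, so 12.4 cm³.
Total printed volume: 77.7 + 102.18 + 12.4 → 192.28 cm³.
Mass = 192.28 × 1.18 = 226.8904 g.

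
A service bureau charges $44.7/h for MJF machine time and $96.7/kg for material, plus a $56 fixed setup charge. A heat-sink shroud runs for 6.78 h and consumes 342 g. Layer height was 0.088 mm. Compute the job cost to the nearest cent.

Machine-time cost: 44.7 × 6.78 → $303.066.
Material charge: 96.7 × 342/1000 → $33.0714.
Total = 303.066 + 33.0714 + 56 = 392.1374 ≈ $392.14.

$392.14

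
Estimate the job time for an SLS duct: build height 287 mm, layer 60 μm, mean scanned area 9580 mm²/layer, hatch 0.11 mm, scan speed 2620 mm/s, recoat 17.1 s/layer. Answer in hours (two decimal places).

66.90 hours

Layers = ⌈287/0.06⌉ = 4784.
Hatch length per layer = 9580 / 0.11, so 87090.9 mm.
Per-layer scan time = 87090.9 / 2620 = 33.2408 s.
Time per layer = 33.2408 + 17.1, so 50.3408 s.
Total: 4784 × 50.3408 s = 240830.3872 s → 66.90 hours.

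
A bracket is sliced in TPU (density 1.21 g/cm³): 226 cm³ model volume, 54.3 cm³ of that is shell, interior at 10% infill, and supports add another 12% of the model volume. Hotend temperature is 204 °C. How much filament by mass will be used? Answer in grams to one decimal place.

119.3 g

Interior volume: 226 − 54.3 → 171.7 cm³.
Infill volume = 0.10 × 171.7, so 17.17 cm³.
Support: 0.12 × 226 → 27.12 cm³.
Total printed volume = 54.3 + 17.17 + 27.12 = 98.59 cm³.
Mass = 98.59 × 1.21 = 119.2939 g.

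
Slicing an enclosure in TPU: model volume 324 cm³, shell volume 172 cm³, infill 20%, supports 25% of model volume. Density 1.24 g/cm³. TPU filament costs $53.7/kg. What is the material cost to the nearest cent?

Volume inside the shell: 324 − 172 → 152 cm³.
Infill deposited: 0.20 × 152 → 30.4 cm³.
Support = 0.25 × 324, so 81 cm³.
Total printed volume: 172 + 30.4 + 81 → 283.4 cm³.
Mass = 283.4 × 1.24 = 351.416 g.
Cost = 351.416 g / 1000 × $53.7/kg = $18.87.

$18.87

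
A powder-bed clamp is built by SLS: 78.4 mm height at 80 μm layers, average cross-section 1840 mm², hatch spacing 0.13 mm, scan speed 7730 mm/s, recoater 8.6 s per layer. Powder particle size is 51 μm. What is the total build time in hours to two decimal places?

Layers = ⌈78.4/0.08⌉ = 980.
Per-layer scan distance = 1840 / 0.13 = 14153.8 mm.
Laser time per layer = 14153.8 / 7730, so 1.831 s.
Layer cycle = 1.831 + 8.6, so 10.431 s.
980 layers × 10.431 s/layer = 10222.38 s, i.e. 2.84 hours.

2.84 hours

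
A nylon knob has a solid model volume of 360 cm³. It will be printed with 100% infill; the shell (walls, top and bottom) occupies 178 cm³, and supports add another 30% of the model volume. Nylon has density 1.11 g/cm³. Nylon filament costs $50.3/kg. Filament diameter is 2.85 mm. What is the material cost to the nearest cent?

Infill region = 360 − 178, so 182 cm³.
Infill volume: 1.00 × 182 → 182 cm³.
Support = 0.30 × 360 = 108 cm³.
Total printed volume = 178 + 182 + 108 = 468 cm³.
Mass = 468 × 1.11 = 519.48 g.
Cost = 519.48 g / 1000 × $50.3/kg = $26.13.

$26.13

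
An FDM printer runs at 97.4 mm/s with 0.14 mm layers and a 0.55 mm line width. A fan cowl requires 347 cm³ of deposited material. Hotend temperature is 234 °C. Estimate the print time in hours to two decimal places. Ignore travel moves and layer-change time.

Bead cross-section = 0.14 × 0.55, so 0.077 mm².
Toolpath length = 347 cm³ / 0.077 mm² = 347000 / 0.077 = 4506493.5 mm.
Extrusion time = 4506493.5 / 97.4, so 46267.9 s.
In the requested units: 46267.9 s = 12.85 hours.

12.85 hours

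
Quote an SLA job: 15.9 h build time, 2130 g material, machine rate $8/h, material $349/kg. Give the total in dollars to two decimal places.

Machine-time cost = 8 × 15.9, so $127.20.
Material charge: 349 × 2130/1000 → $743.37.
Job cost: 127.20 + 743.37 = $870.57.

$870.57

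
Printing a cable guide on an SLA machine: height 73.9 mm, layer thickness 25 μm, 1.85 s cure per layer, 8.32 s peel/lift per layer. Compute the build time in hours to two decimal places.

8.35 hours

Layer count = ceil(73.9 / 0.025) = 2956.
Cycle time = 1.85 + 8.32 = 10.17 s.
Build time: 2956 × 10.17 s = 30062.52 s, i.e. 8.35 hours.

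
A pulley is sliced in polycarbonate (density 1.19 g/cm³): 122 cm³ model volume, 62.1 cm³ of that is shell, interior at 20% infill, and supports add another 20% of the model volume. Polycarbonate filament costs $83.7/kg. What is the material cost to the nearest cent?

Volume inside the shell = 122 − 62.1, so 59.9 cm³.
Infill deposited: 0.20 × 59.9 → 11.98 cm³.
Support = 0.20 × 122 = 24.4 cm³.
Deposited volume = 62.1 + 11.98 + 24.4 = 98.48 cm³.
Mass = 98.48 × 1.19 = 117.1912 g.
Cost = 117.1912 g / 1000 × $83.7/kg = $9.81.

$9.81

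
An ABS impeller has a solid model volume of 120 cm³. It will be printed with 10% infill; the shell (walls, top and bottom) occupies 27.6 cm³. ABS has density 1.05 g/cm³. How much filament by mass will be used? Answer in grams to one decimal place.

38.7 g

Interior volume = 120 − 27.6, so 92.4 cm³.
Infill deposited: 0.10 × 92.4 → 9.24 cm³.
Deposited volume = 27.6 + 9.24 = 36.84 cm³.
Mass: 36.84 × 1.05 → 38.682 g.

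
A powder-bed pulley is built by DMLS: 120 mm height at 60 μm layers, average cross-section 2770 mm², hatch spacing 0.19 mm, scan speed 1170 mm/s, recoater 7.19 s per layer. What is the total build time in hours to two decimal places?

Number of layers: 120 / 0.06 → 2000 (rounded up).
Hatch length per layer: 2770 / 0.19 → 14578.9 mm.
Per-layer scan time: 14578.9 / 1170 → 12.4606 s.
Per-layer time: 12.4606 + 7.19 → 19.6506 s.
Total: 2000 × 19.6506 s = 39301.2 s → 10.92 hours.

10.92 hours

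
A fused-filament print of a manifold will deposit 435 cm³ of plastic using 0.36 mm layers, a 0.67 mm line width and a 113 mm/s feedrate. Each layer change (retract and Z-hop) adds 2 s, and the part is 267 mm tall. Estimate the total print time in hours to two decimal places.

Extrusion cross-section = 0.36 × 0.67 = 0.2412 mm².
Path length: 435000 mm³ / 0.2412 mm² → 1803482.6 mm.
Extrusion time: 1803482.6 / 113 → 15960 s.
Layer count = ceil(267 / 0.36) = 742.
Z-hop total: 742 × 2 → 1484 s.
Altogether 15960 + 1484 = 17444 s, i.e. 4.85 hours.

4.85 hours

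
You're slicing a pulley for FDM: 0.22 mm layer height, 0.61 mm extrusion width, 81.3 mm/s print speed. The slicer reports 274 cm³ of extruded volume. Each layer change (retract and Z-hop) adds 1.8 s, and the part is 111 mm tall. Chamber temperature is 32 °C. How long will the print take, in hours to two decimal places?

7.23 hours

Bead cross-section = 0.22 × 0.61, so 0.1342 mm².
Path length: 274000 mm³ / 0.1342 mm² → 2041728.8 mm.
Time extruding = 2041728.8 / 81.3 = 25113.5 s.
Layer count = ceil(111 / 0.22) = 505.
Layer-change overhead = 505 × 1.8 = 909 s.
Total = 25113.5 + 909 = 26022.5 s = 7.23 hours.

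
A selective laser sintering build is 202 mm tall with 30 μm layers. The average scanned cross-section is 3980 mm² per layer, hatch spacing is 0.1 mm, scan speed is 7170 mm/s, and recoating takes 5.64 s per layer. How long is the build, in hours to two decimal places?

Number of layers: 202 / 0.03 → 6734 (rounded up).
Scan path per layer = 3980 / 0.1, so 39800 mm.
Scan time per layer: 39800 / 7170 → 5.5509 s.
Per-layer time = 5.5509 + 5.64, so 11.1909 s.
Build time = 6734 × 11.1909 = 75359.5206 s = 20.93 hours.

20.93 hours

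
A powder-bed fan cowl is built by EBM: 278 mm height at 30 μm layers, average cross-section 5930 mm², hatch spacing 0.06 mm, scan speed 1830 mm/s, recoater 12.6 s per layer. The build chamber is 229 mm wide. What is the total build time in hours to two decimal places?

Layer count = ceil(278 / 0.03) = 9267.
Hatch length per layer: 5930 / 0.06 → 98833.3 mm.
Beam time per layer: 98833.3 / 1830 → 54.0073 s.
Per-layer time: 54.0073 + 12.6 → 66.6073 s.
9267 layers × 66.6073 s/layer = 617249.8491 s, i.e. 171.46 hours.

171.46 hours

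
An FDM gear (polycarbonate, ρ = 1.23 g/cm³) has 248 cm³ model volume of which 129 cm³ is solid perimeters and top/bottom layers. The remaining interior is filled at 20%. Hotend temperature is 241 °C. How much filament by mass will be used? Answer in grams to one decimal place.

187.9 g

Volume inside the shell = 248 − 129 = 119 cm³.
Deposited infill: 0.20 × 119 → 23.8 cm³.
Total printed volume = 129 + 23.8 = 152.8 cm³.
Mass = 152.8 × 1.23, so 187.944 g.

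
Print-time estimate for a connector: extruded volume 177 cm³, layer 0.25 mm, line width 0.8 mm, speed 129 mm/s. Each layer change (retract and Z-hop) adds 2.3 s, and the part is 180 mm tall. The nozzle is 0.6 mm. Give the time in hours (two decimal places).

Bead cross-section: 0.25 × 0.8 → 0.2 mm².
Toolpath length = 177 cm³ / 0.2 mm² = 177000 / 0.2 = 885000 mm.
Print-move time = 885000 / 129 = 6860.5 s.
Layer count = ceil(180 / 0.25) = 720.
Z-hop total: 720 × 2.3 → 1656 s.
Total = 6860.5 + 1656 = 8516.5 s = 2.37 hours.

2.37 hours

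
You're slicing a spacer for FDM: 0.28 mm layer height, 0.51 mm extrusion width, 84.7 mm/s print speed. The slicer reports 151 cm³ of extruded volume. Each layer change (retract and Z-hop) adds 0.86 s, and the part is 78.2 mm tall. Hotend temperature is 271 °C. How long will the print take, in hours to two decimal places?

3.53 hours

Extrusion cross-section = 0.28 × 0.51, so 0.1428 mm².
Total extruded path = 151000/0.1428 = 1057423 mm.
Extrusion time = 1057423 / 84.7, so 12484.3 s.
Number of layers: 78.2 / 0.28 → 280 (rounded up).
Non-print overhead: 280 × 0.86 → 240.8 s.
Altogether 12484.3 + 240.8 = 12725.1 s, i.e. 3.53 hours.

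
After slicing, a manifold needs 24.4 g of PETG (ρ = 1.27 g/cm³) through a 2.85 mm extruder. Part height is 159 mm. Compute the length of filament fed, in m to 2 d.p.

3.01 m

Extruded volume: 24.4/1.27 = 19.2126 cm³ (19212.6 mm³).
A = π r² = π × 1.425² = 6.3794 mm².
L = V/A = 19212.6/6.3794 = 3011.66 mm → 3.01 m.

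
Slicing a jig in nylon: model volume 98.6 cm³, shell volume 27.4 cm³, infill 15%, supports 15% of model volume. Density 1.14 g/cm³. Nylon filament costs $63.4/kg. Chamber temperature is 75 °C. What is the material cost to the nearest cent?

Infill region = 98.6 − 27.4 = 71.2 cm³.
Infill deposited: 0.15 × 71.2 → 10.68 cm³.
Support: 0.15 × 98.6 → 14.79 cm³.
Deposited volume: 27.4 + 10.68 + 14.79 → 52.87 cm³.
Mass: 52.87 × 1.14 → 60.2718 g.
At $63.4/kg: 60.2718/1000 × 63.4 = $3.82.

$3.82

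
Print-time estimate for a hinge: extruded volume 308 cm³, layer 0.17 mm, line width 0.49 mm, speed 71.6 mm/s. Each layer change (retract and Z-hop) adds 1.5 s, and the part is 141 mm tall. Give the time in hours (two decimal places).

Bead cross-section: 0.17 × 0.49 → 0.0833 mm².
Total extruded path = 308000/0.0833 = 3697479 mm.
Time extruding = 3697479 / 71.6, so 51640.8 s.
Number of layers: 141 / 0.17 → 830 (rounded up).
Z-hop total: 830 × 1.5 → 1245 s.
Total = 51640.8 + 1245 = 52885.8 s = 14.69 hours.

14.69 hours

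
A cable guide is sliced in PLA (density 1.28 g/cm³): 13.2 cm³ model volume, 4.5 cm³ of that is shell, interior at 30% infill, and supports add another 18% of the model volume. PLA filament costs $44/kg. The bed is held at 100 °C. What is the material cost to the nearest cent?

Infill region = 13.2 − 4.5, so 8.7 cm³.
Infill volume = 0.30 × 8.7 = 2.61 cm³.
Support: 0.18 × 13.2 → 2.376 cm³.
Total extruded: 4.5 + 2.61 + 2.376 → 9.486 cm³.
Mass: 9.486 × 1.28 → 12.14208 g.
At $44/kg: 12.14208/1000 × 44 = $0.53.

$0.53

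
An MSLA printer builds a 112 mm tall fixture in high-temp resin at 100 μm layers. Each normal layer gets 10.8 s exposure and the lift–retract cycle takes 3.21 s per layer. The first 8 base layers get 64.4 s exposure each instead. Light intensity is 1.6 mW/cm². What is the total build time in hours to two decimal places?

4.48 hours

Layers = ⌈112/0.1⌉ = 1120.
Burn-in layers = 8 × (64.4 + 3.21), so 540.88 s.
Normal layers = 1112 × (10.8 + 3.21) = 15579.12 s.
Total = 540.88 + 15579.12 = 16120 s = 4.48 hours.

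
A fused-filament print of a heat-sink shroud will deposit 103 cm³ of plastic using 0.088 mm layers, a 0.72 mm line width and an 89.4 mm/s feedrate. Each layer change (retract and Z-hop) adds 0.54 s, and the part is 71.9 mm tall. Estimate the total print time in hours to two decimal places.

Line area = 0.088 × 0.72, so 0.06336 mm².
Total extruded path = 103000/0.06336 = 1625631.3 mm.
Print-move time = 1625631.3 / 89.4 = 18183.8 s.
Layer count = ceil(71.9 / 0.088) = 818.
Z-hop total: 818 × 0.54 → 441.72 s.
Total = 18183.8 + 441.72 = 18625.52 s = 5.17 hours.

5.17 hours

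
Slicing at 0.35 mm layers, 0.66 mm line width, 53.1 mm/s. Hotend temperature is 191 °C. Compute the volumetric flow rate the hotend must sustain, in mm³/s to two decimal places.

A: 0.35 × 0.66 → 0.231 mm².
Volumetric flow = 53.1 × 0.231 = 12.27 mm³/s.

12.27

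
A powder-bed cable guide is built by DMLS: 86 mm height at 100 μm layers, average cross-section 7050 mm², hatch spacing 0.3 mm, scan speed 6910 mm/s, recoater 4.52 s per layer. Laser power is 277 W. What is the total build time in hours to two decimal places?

1.89 hours

Layer count = ceil(86 / 0.1) = 860.
Per-layer scan distance = 7050 / 0.3 = 23500 mm.
Per-layer scan time = 23500 / 6910, so 3.4009 s.
Layer cycle = 3.4009 + 4.52, so 7.9209 s.
860 layers × 7.9209 s/layer = 6811.974 s, i.e. 1.89 hours.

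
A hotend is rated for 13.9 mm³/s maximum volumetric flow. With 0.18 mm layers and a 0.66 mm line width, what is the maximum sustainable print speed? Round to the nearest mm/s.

Extrusion cross-section = 0.18 × 0.66 = 0.1188 mm².
Max speed = 13.9 / 0.1188 = 117.00 ≈ 117 mm/s.

117 mm/s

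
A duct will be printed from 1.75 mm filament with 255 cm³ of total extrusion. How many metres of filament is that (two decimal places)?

106.02 m

Cross-section of 1.75 mm filament: π·(1.75/2)² = 2.4053 mm².
Length = 255 cm³ / 2.4053 mm² = 255000 / 2.4053 = 106015.88 mm = 106.02 m.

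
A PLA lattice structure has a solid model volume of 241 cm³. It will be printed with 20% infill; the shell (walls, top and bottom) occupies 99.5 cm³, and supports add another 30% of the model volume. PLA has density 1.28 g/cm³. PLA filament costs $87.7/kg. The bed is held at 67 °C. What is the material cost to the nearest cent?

$22.46

Volume inside the shell = 241 − 99.5, so 141.5 cm³.
Infill deposited = 0.20 × 141.5, so 28.3 cm³.
Support: 0.30 × 241 → 72.3 cm³.
Total printed volume = 99.5 + 28.3 + 72.3, so 200.1 cm³.
Mass = 200.1 × 1.28, so 256.128 g.
At $87.7/kg: 256.128/1000 × 87.7 = $22.46.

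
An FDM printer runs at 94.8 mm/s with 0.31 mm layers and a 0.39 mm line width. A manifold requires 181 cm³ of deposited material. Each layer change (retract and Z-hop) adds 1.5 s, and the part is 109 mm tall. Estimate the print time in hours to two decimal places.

4.53 hours

Line area = 0.31 × 0.39 = 0.1209 mm².
Total extruded path = 181000/0.1209 = 1497105 mm.
Time extruding = 1497105 / 94.8 = 15792.2 s.
Layer count = ceil(109 / 0.31) = 352.
Non-print overhead = 352 × 1.5 = 528 s.
Total = 15792.2 + 528 = 16320.2 s = 4.53 hours.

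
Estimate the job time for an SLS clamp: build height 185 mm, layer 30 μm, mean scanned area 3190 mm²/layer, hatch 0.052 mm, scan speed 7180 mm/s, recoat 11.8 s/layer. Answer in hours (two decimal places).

Number of layers: 185 / 0.03 → 6167 (rounded up).
Per-layer scan distance = 3190 / 0.052, so 61346.2 mm.
Laser time per layer = 61346.2 / 7180, so 8.544 s.
Per-layer time = 8.544 + 11.8 = 20.344 s.
6167 layers × 20.344 s/layer = 125461.448 s, i.e. 34.85 hours.

34.85 hours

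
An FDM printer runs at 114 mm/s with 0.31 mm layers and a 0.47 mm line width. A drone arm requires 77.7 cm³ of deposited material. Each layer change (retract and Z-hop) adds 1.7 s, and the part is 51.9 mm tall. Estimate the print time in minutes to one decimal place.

Bead cross-section = 0.31 × 0.47 = 0.1457 mm².
Path length: 77700 mm³ / 0.1457 mm² → 533287.6 mm.
Extrusion time = 533287.6 / 114 = 4678 s.
Number of layers: 51.9 / 0.31 → 168 (rounded up).
Z-hop total = 168 × 1.7 = 285.6 s.
Total = 4678 + 285.6 = 4963.6 s = 82.7 minutes.

82.7 minutes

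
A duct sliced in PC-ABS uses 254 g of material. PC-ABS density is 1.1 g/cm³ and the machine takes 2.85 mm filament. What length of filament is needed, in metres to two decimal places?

36.20 m

Extruded volume: 254/1.1 = 230.9091 cm³ (230909.1 mm³).
Filament cross-section = π × (2.85/2)² = 6.3794 mm².
Length = 230909.1 / 6.3794 = 36196.05 mm = 36.20 m.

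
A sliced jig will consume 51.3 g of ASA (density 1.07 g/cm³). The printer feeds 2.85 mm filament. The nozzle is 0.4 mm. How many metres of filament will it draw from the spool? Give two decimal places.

7.52 m

Volume = 51.3 g / 1.07 g·cm⁻³ = 47.9439 cm³ = 47943.9 mm³.
A = π r² = π × 1.425² = 6.3794 mm².
Length = 47943.9 / 6.3794 = 7515.42 mm = 7.52 m.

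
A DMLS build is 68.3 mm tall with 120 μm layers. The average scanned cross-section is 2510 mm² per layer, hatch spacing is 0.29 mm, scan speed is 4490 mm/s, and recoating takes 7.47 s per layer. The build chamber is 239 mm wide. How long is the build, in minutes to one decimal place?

Number of layers: 68.3 / 0.12 → 570 (rounded up).
Hatch length per layer: 2510 / 0.29 → 8655.2 mm.
Laser time per layer = 8655.2 / 4490 = 1.9277 s.
Per-layer time: 1.9277 + 7.47 → 9.3977 s.
Total: 570 × 9.3977 s = 5356.689 s → 89.3 minutes.

89.3 minutes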